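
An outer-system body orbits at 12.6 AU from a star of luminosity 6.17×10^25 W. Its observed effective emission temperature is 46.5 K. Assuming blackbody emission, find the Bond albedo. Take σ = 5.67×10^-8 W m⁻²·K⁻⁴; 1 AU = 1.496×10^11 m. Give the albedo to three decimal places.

0.233

Orbital distance: d = 12.6 AU = 1.885×10^12 m.
S = L/(4πd²) = 1.382 W m⁻².
Rearranging the radiative balance, α = 1 − 4σT⁴/S.
4σT⁴ = 4·5.67×10⁻⁸·(46.5)⁴ = 1.060 W m⁻².
1−α = 1.060/1.382 = 0.7673, so α = 0.2327.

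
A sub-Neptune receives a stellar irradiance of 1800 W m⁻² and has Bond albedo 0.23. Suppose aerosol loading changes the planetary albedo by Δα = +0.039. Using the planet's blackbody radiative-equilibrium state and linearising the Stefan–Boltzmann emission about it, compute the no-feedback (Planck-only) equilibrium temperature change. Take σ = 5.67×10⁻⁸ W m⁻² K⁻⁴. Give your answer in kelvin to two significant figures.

The baseline emission temperature is T_e = 279.6 K.
TOA radiative forcing: ΔF = −S·Δα/4 = −1800·(+0.039)/4 = -17.55 W m⁻².
The Planck feedback parameter is 4σT_e³ = 4.957 W m⁻²/K.
ΔT₀ = ΔF/λ_P = -17.55/4.957 = -3.54 K.

-3.5 kelvin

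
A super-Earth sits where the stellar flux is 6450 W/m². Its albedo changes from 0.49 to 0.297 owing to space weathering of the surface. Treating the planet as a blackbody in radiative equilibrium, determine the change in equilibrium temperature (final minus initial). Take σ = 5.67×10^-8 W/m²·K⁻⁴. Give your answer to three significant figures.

29.0 kelvin

Before: T₁ = [6450·0.51/(4σ)]^(1/4) = 347.0 K.
With α = 0.297, T₂ = 376.0 K.
ΔT = T₂ − T₁ = 28.99 K.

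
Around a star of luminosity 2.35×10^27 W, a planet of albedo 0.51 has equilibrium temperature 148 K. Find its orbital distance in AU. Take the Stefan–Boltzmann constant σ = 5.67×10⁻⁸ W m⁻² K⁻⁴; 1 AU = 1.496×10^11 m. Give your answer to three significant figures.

The flux needed for this T is 4σT⁴/(1−0.51) = 222.1 W m⁻².
S = L/(4πd²) → d = √(L/4πS) = √(2.35×10^27/(4π·222.1)) = 9.177×10^11 m = 6.134 AU.

6.13 AU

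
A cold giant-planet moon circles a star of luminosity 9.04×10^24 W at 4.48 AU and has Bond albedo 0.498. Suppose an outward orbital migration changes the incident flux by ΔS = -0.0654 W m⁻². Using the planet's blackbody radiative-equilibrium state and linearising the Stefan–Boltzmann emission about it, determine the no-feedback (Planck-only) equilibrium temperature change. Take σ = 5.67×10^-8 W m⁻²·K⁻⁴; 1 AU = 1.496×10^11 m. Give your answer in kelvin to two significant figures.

-0.44 K

d = 4.48 × 1.496×10^11 m = 6.702×10^11 m.
Spreading L over a sphere of radius d: S = 9.04×10^24/(4π·6.70×10^11²) = 1.602 W m⁻².
Unperturbed T_e = [1.602·(1−0.498)/(4σ)]^¼ = 43.39 K.
ΔF = Δ[S(1−α)]/4 = (1−0.498)·-0.0654/4 = -0.008208 W m⁻².
The Planck feedback parameter is 4σT_e³ = 0.01853 W m⁻²/K.
ΔT₀ = ΔF/λ_P = -0.008208/0.01853 = -0.443 K.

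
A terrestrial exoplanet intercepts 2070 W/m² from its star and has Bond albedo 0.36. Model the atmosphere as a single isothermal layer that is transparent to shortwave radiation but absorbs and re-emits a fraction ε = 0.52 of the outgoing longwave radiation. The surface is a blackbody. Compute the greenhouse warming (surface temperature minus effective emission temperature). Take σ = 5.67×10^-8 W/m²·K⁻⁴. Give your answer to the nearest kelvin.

22 K

Effective emission temperature (TOA balance): σT_e⁴ = S(1−α)/4 = 331.2 W/m² → T_e = 276.5 K.
For a single slab of emissivity ε, T_s⁴ = 2T_e⁴/(2−ε); thus T_s = 276.5·(1.351)^(1/4) = 298.1 K.
The atmosphere warms the surface by 21.61 K.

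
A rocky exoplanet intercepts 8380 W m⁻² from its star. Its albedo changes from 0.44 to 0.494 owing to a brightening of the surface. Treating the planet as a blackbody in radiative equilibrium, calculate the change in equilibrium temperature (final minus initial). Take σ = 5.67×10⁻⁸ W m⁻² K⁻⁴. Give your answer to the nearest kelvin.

With α = 0.44, T₁ = 379.3 K.
After:  T₂ = [8380·0.506/(4σ)]^(1/4) = 369.8 K.
ΔT = T₂ − T₁ = -9.494 K.

-9 K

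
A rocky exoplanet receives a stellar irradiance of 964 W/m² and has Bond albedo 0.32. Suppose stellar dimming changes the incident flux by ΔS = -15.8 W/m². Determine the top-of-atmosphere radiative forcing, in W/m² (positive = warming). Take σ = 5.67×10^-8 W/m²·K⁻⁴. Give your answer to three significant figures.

-2.69 W/m²

TOA radiative forcing: ΔF = (1−α)ΔS/4 = 0.68·(-15.8)/4 = -2.686 W/m².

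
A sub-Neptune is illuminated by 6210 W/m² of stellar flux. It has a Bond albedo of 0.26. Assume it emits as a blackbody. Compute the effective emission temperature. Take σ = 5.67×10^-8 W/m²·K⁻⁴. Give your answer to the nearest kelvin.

Absorbed flux (global mean): S(1−α)/4 = 6210·0.74/4 = 1149 W/m².
Balancing against σT⁴: T = (1149/5.67×10⁻⁸)^(1/4) = 377.3 K.

377 kelvin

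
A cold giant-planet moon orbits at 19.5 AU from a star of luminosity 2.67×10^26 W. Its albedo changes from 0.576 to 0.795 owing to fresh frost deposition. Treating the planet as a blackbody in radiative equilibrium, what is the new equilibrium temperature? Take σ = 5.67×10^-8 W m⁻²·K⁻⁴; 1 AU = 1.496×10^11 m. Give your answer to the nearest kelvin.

d = 19.5 × 1.496×10^11 m = 2.917×10^12 m.
S = L/(4πd²) = 2.497 W m⁻².
New equilibrium: T₂ = [(1−0.795)·2.497/(4σ)]^(1/4) = 38.76 K.

39 K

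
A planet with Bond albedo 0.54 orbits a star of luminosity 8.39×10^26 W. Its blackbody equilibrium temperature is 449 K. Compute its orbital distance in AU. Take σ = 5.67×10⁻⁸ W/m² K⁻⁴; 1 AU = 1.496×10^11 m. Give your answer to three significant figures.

The flux needed for this T is 4σT⁴/(1−0.54) = 20040 W/m².
S = L/(4πd²) → d = √(L/4πS) = √(8.39×10^26/(4π·20040)) = 5.772×10^10 m = 0.3858 AU.

0.386 AU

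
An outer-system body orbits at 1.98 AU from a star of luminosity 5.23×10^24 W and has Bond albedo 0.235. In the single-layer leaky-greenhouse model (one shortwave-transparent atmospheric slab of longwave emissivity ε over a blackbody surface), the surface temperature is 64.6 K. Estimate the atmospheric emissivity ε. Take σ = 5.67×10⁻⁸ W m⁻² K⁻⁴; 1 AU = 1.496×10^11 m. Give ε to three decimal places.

0.163

d = 1.98 × 1.496×10^11 m = 2.962×10^11 m.
Flux at the orbit: S = L/(4πd²) = 5.23×10^24/(4π·(2.96×10^11)²) = 4.743 W m⁻².
First, T_e = [4.743·(1−0.235)/(4σ)]^(1/4) = 63.25 K.
T_s⁴ = T_e⁴·2/(2−ε) → ε = 2 − 2(T_e/T_s)⁴ = 2 − 2·(63.25/64.6)⁴ = 0.1625.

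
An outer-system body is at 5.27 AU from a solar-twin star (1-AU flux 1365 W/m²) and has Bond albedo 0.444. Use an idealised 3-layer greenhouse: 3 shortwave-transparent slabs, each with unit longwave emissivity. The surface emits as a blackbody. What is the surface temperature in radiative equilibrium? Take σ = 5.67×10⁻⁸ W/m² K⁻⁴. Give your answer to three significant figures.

148 kelvin

Irradiance scales as 1/d², so S = 1365 W/m² × (1/5.27)² = 49.15 W/m².
The effective emission temperature is T_e = [S(1−α)/(4σ)]^¼ = 104.8 K.
Layer-by-layer balance gives σT_s⁴ = (N+1)σT_e⁴, so T_s = 4^¼·104.8 = 148.2 K.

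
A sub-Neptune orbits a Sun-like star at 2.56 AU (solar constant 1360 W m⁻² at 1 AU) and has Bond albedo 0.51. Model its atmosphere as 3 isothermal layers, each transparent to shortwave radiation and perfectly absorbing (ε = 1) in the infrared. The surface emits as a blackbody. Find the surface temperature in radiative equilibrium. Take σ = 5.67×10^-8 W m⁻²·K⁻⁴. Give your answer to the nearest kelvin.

206 K

By the inverse-square law, S = 1360/2.56² = 207.5 W m⁻².
OLR = S(1−α)/4 = 25.42 W m⁻²; the top layer radiates at T_e = 145.5 K.
For an N-layer opaque stack, T_s⁴ = (N+1)T_e⁴, hence T_s = (4)^(1/4)×145.5 K = 205.8 K.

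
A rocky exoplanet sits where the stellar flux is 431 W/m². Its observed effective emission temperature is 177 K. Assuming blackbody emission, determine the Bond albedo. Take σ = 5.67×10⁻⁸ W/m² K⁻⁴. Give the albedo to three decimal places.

0.484

Energy balance: S(1−α)/4 = σT⁴, so 1−α = 4σT⁴/S.
σT⁴ = 55.65 W/m², so 4σT⁴ = 222.6 W/m².
Hence α = 1 − 222.6/431.0 = 0.4835.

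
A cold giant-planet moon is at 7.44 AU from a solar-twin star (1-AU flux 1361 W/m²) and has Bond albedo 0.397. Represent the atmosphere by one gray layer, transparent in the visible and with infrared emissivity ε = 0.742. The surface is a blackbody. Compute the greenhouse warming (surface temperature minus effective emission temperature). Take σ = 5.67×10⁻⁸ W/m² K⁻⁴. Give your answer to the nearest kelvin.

11 K

By the inverse-square law, S = 1361/7.44² = 24.59 W/m².
Effective emission temperature (TOA balance): σT_e⁴ = S(1−α)/4 = 3.707 W/m² → T_e = 89.92 K.
Surface balance with a leaky layer gives σT_s⁴ = σT_e⁴·2/(2−ε), so T_s = T_e·[2/(2−0.742)]^(1/4) = 101.0 K.
Greenhouse warming: T_s − T_e = 11.05 K.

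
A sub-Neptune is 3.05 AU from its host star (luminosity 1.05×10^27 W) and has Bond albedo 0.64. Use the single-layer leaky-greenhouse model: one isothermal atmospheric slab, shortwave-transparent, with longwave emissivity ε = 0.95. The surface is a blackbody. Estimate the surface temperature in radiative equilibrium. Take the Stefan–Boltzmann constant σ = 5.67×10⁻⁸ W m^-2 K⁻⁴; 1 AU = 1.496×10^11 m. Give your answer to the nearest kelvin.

Orbital distance: d = 3.05 AU = 4.563×10^11 m.
Spreading L over a sphere of radius d: S = 1.05×10^27/(4π·4.56×10^11²) = 401.3 W m^-2.
The planet radiates to space at T_e = [S(1−α)/(4σ)]^(1/4) = 158.9 K.
Surface balance with a leaky layer gives σT_s⁴ = σT_e⁴·2/(2−ε), so T_s = T_e·[2/(2−0.95)]^(1/4) = 186.6 K.

187 kelvin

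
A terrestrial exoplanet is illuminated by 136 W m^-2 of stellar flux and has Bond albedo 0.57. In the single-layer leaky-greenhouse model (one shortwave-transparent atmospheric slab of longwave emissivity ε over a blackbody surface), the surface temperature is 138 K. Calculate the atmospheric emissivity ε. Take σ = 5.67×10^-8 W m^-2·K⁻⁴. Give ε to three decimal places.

TOA balance gives T_e = 126.7 K.
Inverting T_s⁴ = 2T_e⁴/(2−ε): (T_e/T_s)⁴ = 0.7110, so ε = 2(1 − 0.7110) = 0.5781.

0.578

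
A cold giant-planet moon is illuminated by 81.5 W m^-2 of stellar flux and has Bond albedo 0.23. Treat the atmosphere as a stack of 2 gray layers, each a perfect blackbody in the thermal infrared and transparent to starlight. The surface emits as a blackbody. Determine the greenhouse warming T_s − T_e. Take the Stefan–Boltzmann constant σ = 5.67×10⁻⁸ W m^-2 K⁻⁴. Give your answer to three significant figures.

40.8 K

OLR = S(1−α)/4 = 15.69 W m^-2; the top layer radiates at T_e = 129.0 K.
Surface: T_s = (3)^¼·T_e = 169.7 K.
Warming: T_s − T_e = 40.77 K.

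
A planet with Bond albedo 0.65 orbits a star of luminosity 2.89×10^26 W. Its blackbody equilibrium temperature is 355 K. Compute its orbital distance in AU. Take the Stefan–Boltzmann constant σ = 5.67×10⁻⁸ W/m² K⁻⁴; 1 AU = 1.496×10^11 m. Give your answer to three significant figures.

Required flux: S = 4σT⁴/(1−α) = 10290 W/m².
Then d = [L/(4πS)]^(1/2) = 4.727×10^10 m, i.e. 0.3160 AU.

0.316 AU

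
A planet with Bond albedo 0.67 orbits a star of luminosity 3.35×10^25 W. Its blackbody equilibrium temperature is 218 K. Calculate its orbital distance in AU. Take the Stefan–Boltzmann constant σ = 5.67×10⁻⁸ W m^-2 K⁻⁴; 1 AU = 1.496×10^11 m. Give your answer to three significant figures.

0.277 AU

Required flux: S = 4σT⁴/(1−α) = 1552 W m^-2.
Then d = [L/(4πS)]^(1/2) = 4.144×10^10 m, i.e. 0.2770 AU.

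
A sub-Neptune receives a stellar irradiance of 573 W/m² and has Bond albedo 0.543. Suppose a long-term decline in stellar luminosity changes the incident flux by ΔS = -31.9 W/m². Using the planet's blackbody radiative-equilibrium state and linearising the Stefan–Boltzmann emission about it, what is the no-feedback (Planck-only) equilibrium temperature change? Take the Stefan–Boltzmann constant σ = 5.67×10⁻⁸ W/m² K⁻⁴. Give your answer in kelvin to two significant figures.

The baseline emission temperature is T_e = 184.3 K.
TOA radiative forcing: ΔF = (1−α)ΔS/4 = 0.457·(-31.9)/4 = -3.645 W/m².
Planck response: λ_P = 4σT_e³ = 4·5.67×10⁻⁸·(184.3)³ = 1.421 W/m²/K.
ΔT₀ = ΔF/λ_P = -3.645/1.421 = -2.57 K.

-2.6 K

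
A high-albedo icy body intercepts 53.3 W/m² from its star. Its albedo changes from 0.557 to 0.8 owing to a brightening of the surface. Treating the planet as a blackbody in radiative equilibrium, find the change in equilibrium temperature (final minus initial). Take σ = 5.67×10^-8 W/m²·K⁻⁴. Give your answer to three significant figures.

-18.2 kelvin

Initial: T₁ = [S(1−0.557)/(4σ)]^(1/4) = 101.0 K.
After:  T₂ = [53.30·0.2/(4σ)]^(1/4) = 82.80 K.
Change: 82.80 − 101.0 = -18.21 K.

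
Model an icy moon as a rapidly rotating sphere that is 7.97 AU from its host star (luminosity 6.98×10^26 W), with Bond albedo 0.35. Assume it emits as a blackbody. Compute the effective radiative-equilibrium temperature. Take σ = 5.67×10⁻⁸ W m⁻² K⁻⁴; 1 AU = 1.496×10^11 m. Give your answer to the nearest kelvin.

d = 7.97 × 1.496×10^11 m = 1.192×10^12 m.
Flux at the orbit: S = L/(4πd²) = 6.98×10^26/(4π·(1.19×10^12)²) = 39.07 W m⁻².
The planet absorbs (1−α)S over its disc πR² and re-emits over 4πR², so the mean absorbed flux is (1−0.35)·39.07/4 = 6.349 W m⁻².
Set σT⁴ = 6.349 → T = (6.349/σ)^(1/4) = 102.9 K.

103 kelvin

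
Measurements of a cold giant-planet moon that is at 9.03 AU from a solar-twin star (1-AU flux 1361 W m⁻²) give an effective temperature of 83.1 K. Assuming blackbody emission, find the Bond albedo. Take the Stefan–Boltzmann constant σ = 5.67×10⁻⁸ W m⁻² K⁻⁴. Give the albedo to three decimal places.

Irradiance scales as 1/d², so S = 1361 W m⁻² × (1/9.03)² = 16.69 W m⁻².
Energy balance: S(1−α)/4 = σT⁴, so 1−α = 4σT⁴/S.
4σT⁴ = 4·5.67×10⁻⁸·(83.1)⁴ = 10.82 W m⁻².
1−α = 10.82/16.69 = 0.6480, so α = 0.3520.

0.352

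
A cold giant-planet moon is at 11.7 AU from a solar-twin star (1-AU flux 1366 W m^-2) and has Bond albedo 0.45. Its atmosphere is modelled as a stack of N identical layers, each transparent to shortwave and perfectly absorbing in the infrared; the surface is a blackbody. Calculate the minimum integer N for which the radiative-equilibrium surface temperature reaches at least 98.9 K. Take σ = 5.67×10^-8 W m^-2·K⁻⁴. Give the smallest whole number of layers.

By the inverse-square law, S = 1366/11.7² = 9.979 W m^-2.
The effective emission temperature is T_e = [S(1−α)/(4σ)]^¼ = 70.14 K.
Since T_s⁴ = (N+1)T_e⁴, we need N ≥ (T_s/T_e)⁴ − 1 = 2.954.
The minimum whole number is N = 3.

3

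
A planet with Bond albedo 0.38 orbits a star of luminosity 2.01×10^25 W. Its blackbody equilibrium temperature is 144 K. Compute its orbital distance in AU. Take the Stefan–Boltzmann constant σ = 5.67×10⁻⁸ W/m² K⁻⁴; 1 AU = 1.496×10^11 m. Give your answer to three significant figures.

0.674 AU

Energy balance gives S = 4σT⁴/(1−α) = 157.3 W/m².
Then d = [L/(4πS)]^(1/2) = 1.008×10^11 m, i.e. 0.6741 AU.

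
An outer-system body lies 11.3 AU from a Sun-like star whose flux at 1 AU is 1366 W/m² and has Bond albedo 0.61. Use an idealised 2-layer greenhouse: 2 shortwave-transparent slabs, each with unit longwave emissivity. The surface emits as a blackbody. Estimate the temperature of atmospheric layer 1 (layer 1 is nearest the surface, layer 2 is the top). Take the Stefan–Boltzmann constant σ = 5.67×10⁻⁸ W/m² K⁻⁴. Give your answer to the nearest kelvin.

78 K

Irradiance scales as 1/d², so S = 1366 W/m² × (1/11.3)² = 10.70 W/m².
Top-of-atmosphere balance: σT_e⁴ = S(1−α)/4 = 1.043 W/m² → T_e = 65.49 K.
In the N-layer model, layer k (counted from the surface) has T_k = (N+1−k)^(1/4)·T_e.
T_1 = (2)^(1/4)·65.49 = 77.88 K.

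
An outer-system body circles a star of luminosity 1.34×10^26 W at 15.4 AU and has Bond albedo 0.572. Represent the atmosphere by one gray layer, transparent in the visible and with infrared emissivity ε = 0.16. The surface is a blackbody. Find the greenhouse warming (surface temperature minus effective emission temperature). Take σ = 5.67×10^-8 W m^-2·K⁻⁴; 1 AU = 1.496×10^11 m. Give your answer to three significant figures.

0.929 K

Orbital distance: d = 15.4 AU = 2.304×10^12 m.
Spreading L over a sphere of radius d: S = 1.34×10^26/(4π·2.30×10^12²) = 2.009 W m^-2.
At the top of the atmosphere, σT_e⁴ = S(1−α)/4 = 0.2150 W m^-2, giving T_e = 44.13 K.
Surface balance with a leaky layer gives σT_s⁴ = σT_e⁴·2/(2−ε), so T_s = T_e·[2/(2−0.16)]^(1/4) = 45.06 K.
The atmosphere warms the surface by 0.9295 K.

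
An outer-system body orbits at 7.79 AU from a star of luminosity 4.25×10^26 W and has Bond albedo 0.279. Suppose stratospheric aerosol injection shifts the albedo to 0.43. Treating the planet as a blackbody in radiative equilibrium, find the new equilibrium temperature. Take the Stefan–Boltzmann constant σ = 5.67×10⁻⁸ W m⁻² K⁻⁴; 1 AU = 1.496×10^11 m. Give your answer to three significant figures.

d = 7.79 × 1.496×10^11 m = 1.165×10^12 m.
S = L/(4πd²) = 24.90 W m⁻².
With the new albedo, S(1−α₂)/4 = 3.549 W m⁻², so T₂ = 88.94 K.

88.9 kelvin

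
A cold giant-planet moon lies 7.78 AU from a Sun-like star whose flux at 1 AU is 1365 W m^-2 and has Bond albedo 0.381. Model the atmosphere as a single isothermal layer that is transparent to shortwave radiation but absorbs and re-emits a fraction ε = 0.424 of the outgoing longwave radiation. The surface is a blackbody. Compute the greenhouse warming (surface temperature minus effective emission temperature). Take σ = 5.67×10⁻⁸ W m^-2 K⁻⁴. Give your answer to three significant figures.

Flux at the orbit: S = 1365/(7.78)² = 22.55 W m^-2.
Effective emission temperature (TOA balance): σT_e⁴ = S(1−α)/4 = 3.490 W m^-2 → T_e = 88.57 K.
For a single slab of emissivity ε, T_s⁴ = 2T_e⁴/(2−ε); thus T_s = 88.57·(1.269)^(1/4) = 94.01 K.
T_s − T_e = 94.01 − 88.57 = 5.436 K.

5.44 kelvin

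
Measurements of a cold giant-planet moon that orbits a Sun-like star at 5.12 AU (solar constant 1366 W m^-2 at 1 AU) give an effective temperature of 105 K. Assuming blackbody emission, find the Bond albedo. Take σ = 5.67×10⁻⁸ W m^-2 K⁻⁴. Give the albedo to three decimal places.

Irradiance scales as 1/d², so S = 1366 W m^-2 × (1/5.12)² = 52.11 W m^-2.
Rearranging the radiative balance, α = 1 − 4σT⁴/S.
σT⁴ = 6.892 W m^-2, so 4σT⁴ = 27.57 W m^-2.
Hence α = 1 − 27.57/52.11 = 0.4710.

0.471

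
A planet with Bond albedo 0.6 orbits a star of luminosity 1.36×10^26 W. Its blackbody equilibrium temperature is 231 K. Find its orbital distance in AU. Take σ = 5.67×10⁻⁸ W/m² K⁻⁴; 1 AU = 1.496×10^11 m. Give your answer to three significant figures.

0.547 AU

The flux needed for this T is 4σT⁴/(1−0.6) = 1614 W/m².
From L = 4πd²S, d = √(1.36×10^26/(4π·1614)) = 8.187×10^10 m = 0.5473 AU.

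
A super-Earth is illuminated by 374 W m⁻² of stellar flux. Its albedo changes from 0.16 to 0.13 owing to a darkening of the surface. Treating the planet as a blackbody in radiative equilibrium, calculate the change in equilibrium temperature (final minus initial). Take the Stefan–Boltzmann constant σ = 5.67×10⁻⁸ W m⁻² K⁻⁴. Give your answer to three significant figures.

1.70 K

Initial: T₁ = [S(1−0.16)/(4σ)]^(1/4) = 192.9 K.
Final:   T₂ = [S(1−0.13)/(4σ)]^(1/4) = 194.6 K.
ΔT = T₂ − T₁ = 1.700 K.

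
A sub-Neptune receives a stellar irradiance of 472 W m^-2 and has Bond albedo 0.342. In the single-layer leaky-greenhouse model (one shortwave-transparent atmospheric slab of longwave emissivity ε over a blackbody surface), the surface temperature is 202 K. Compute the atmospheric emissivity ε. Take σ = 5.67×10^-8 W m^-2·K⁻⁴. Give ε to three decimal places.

First, T_e = [472.0·(1−0.342)/(4σ)]^(1/4) = 192.4 K.
Inverting T_s⁴ = 2T_e⁴/(2−ε): (T_e/T_s)⁴ = 0.8225, so ε = 2(1 − 0.8225) = 0.3551.

0.355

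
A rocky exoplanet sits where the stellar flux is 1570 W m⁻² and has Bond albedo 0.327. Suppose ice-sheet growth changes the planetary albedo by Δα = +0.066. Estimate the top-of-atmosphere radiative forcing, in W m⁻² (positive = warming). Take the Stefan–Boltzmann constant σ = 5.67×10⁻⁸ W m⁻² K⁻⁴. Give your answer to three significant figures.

-25.9 W m⁻²

TOA radiative forcing: ΔF = −S·Δα/4 = −1570·(+0.066)/4 = -25.91 W m⁻².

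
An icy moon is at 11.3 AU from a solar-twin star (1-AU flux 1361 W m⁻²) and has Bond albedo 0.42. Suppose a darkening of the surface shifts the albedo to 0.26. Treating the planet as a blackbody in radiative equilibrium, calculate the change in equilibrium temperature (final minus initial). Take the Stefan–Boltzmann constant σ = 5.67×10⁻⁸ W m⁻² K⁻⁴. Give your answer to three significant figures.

4.54 K

Flux at the orbit: S = 1361/(11.3)² = 10.66 W m⁻².
With α = 0.42, T₁ = 72.26 K.
With α = 0.26, T₂ = 76.79 K.
ΔT = T₂ − T₁ = 4.538 K.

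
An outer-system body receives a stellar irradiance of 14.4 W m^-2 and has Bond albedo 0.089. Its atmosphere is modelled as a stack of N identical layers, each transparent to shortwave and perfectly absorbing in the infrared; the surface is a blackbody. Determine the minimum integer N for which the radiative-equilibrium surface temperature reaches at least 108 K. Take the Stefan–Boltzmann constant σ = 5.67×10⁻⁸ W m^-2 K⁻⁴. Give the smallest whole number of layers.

2

The effective emission temperature is T_e = [S(1−α)/(4σ)]^¼ = 87.21 K.
T_s = (N+1)^(1/4)·T_e ≥ 108 K requires N+1 ≥ (T_s/T_e)⁴ = (108/87.21)⁴ = 2.352.
So N ≥ 1.352; the smallest integer is N = 2.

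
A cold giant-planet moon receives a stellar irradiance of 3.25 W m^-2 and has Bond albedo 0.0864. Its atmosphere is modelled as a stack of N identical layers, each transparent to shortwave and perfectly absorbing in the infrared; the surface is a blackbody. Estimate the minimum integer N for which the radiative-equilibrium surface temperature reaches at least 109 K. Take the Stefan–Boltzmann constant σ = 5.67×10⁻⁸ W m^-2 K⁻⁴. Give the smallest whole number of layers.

Top-of-atmosphere balance: σT_e⁴ = S(1−α)/4 = 0.7423 W m^-2 → T_e = 60.15 K.
T_s = (N+1)^(1/4)·T_e ≥ 109 K requires N+1 ≥ (T_s/T_e)⁴ = (109/60.15)⁴ = 10.782.
The minimum whole number is N = 10.

10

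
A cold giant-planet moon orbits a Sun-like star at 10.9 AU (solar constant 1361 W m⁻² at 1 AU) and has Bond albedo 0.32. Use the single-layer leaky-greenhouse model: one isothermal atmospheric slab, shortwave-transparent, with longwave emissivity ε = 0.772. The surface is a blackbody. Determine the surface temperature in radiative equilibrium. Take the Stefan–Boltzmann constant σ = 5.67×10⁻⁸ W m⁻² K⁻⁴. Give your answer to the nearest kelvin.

Flux at the orbit: S = 1361/(10.9)² = 11.46 W m⁻².
The planet radiates to space at T_e = [S(1−α)/(4σ)]^(1/4) = 76.55 K.
For a single slab of emissivity ε, T_s⁴ = 2T_e⁴/(2−ε); thus T_s = 76.55·(1.629)^(1/4) = 86.48 K.

86 K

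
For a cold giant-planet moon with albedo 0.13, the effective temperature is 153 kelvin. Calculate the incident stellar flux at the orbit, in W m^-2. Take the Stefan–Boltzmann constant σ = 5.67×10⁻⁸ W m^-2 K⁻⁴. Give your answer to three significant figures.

Invert the energy balance for S: S = 4σT⁴/(1−α).
σT⁴ = 5.67×10⁻⁸·(153)⁴ = 31.07 W m^-2.
S = 4·31.07/0.87 = 142.9 W m^-2.

143 W m^-2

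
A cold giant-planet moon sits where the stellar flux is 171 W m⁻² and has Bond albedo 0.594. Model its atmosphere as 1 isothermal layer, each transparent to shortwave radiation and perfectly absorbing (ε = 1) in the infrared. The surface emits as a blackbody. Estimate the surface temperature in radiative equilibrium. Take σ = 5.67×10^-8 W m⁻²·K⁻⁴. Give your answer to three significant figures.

The effective emission temperature is T_e = [S(1−α)/(4σ)]^¼ = 132.3 K.
Layer-by-layer balance gives σT_s⁴ = (N+1)σT_e⁴, so T_s = 2^¼·132.3 = 157.3 K.

157 K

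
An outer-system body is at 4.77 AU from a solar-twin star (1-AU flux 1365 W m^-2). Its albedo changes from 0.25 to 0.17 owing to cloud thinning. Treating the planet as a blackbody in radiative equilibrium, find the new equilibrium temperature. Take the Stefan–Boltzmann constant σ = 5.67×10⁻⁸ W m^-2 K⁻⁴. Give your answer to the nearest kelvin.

Irradiance scales as 1/d², so S = 1365 W m^-2 × (1/4.77)² = 59.99 W m^-2.
New equilibrium: T₂ = [(1−0.17)·59.99/(4σ)]^(1/4) = 121.7 K.

122 K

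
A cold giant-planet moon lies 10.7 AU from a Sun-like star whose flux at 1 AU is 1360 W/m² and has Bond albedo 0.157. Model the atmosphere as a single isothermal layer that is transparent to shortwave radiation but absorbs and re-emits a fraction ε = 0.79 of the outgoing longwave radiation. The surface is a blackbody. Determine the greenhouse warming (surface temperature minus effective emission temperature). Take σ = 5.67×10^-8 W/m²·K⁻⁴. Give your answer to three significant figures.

10.9 K

Irradiance scales as 1/d², so S = 1360 W/m² × (1/10.7)² = 11.88 W/m².
At the top of the atmosphere, σT_e⁴ = S(1−α)/4 = 2.503 W/m², giving T_e = 81.52 K.
For a single slab of emissivity ε, T_s⁴ = 2T_e⁴/(2−ε); thus T_s = 81.52·(1.653)^(1/4) = 92.43 K.
The atmosphere warms the surface by 10.91 K.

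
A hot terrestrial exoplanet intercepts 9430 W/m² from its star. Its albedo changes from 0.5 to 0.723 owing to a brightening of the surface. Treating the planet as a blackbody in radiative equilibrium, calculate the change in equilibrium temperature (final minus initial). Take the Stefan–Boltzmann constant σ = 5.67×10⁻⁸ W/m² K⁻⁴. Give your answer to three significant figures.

Before: T₁ = [9430·0.5/(4σ)]^(1/4) = 379.7 K.
With α = 0.723, T₂ = 327.6 K.
ΔT = T₂ − T₁ = -52.12 K.

-52.1 K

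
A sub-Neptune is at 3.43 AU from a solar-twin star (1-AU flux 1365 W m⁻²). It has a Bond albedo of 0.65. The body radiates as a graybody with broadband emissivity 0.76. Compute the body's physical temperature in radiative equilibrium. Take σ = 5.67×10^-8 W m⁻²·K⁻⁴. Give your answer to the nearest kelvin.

Flux at the orbit: S = 1365/(3.43)² = 116.0 W m⁻².
The planet absorbs (1−α)S over its disc πR² and re-emits over 4πR², so the mean absorbed flux is (1−0.65)·116.0/4 = 10.15 W m⁻².
Equating to εσT⁴ with ε = 0.76: T = (10.15/0.76σ)^(1/4) = 123.9 K.

124 kelvin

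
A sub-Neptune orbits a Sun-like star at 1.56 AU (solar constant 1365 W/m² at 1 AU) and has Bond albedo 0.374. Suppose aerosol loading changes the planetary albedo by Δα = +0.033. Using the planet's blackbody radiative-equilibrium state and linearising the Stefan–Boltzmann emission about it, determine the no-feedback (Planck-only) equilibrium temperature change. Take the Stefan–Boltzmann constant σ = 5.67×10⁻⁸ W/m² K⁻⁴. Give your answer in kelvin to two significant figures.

-2.6 K

Flux at the orbit: S = 1365/(1.56)² = 560.9 W/m².
Reference equilibrium: T_e = [S(1−α)/(4σ)]^(1/4) = 198.4 K.
The change in absorbed flux is Δ[S(1−α)/4] = −SΔα/4 = -4.627 W/m².
Planck response: λ_P = 4σT_e³ = 4·5.67×10⁻⁸·(198.4)³ = 1.770 W/m²/K.
ΔT₀ = ΔF/λ_P = -4.627/1.770 = -2.61 K.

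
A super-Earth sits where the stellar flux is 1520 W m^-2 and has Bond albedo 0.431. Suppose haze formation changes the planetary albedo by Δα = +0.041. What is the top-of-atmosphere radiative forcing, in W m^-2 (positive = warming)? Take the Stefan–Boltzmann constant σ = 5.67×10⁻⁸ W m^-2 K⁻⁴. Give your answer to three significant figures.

ΔF = −(S/4)Δα = −(1520/4)×(+0.041) = -15.58 W m^-2.

-15.6 W m^-2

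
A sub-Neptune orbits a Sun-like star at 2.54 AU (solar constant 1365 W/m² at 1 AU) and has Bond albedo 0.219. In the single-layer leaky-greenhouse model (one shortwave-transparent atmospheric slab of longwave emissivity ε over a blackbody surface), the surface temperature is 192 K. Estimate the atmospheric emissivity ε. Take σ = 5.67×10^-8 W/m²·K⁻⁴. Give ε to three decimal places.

Irradiance scales as 1/d², so S = 1365 W/m² × (1/2.54)² = 211.6 W/m².
First, T_e = [211.6·(1−0.219)/(4σ)]^(1/4) = 164.3 K.
T_s⁴ = T_e⁴·2/(2−ε) → ε = 2 − 2(T_e/T_s)⁴ = 2 − 2·(164.3/192)⁴ = 0.9277.

0.928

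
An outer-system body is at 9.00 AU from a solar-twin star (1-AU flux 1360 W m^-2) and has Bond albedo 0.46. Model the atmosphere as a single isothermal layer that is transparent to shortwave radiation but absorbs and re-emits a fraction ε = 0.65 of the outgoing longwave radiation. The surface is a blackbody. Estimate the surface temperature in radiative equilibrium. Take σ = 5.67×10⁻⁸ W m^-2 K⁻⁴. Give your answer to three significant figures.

87.7 kelvin

Irradiance scales as 1/d², so S = 1360 W m^-2 × (1/9.00)² = 16.79 W m^-2.
At the top of the atmosphere, σT_e⁴ = S(1−α)/4 = 2.267 W m^-2, giving T_e = 79.52 K.
For a single slab of emissivity ε, T_s⁴ = 2T_e⁴/(2−ε); thus T_s = 79.52·(1.481)^(1/4) = 87.73 K.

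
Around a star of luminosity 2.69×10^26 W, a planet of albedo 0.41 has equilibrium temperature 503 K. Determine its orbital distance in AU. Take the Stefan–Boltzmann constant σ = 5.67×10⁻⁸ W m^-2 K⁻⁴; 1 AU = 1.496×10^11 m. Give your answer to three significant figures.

Energy balance gives S = 4σT⁴/(1−α) = 24610 W m^-2.
S = L/(4πd²) → d = √(L/4πS) = √(2.69×10^26/(4π·24610)) = 2.949×10^10 m = 0.1972 AU.

0.197 AU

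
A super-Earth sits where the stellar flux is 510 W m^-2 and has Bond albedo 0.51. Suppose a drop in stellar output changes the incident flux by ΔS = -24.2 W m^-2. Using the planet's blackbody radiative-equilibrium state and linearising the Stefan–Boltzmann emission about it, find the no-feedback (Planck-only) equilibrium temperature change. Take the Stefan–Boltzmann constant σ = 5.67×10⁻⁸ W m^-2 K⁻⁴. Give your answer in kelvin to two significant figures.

-2.2 kelvin

The baseline emission temperature is T_e = 182.2 K.
Only a fraction (1−α) is absorbed and it's spread over 4πR², so ΔF = (1−α)ΔS/4 = -2.964 W m^-2.
Linearising σT⁴ gives d(σT⁴)/dT = 4σT_e³ = 1.372 W m^-2 per K.
So ΔT₀ = -2.964/1.372 = -2.16 K.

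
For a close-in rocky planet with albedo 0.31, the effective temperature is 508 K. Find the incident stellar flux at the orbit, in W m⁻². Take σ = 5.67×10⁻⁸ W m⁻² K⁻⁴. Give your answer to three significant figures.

From S(1−α)/4 = σT⁴: S = 4σT⁴/(1−α).
σT⁴ = 5.67×10⁻⁸·(508)⁴ = 3776 W m⁻².
So S = 4×3776/(1−0.31) = 21890 W m⁻².

21900 W m⁻²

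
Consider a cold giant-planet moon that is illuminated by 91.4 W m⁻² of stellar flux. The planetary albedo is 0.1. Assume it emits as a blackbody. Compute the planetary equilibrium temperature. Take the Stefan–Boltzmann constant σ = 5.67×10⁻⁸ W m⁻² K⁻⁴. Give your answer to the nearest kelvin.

The planet absorbs (1−α)S over its disc πR² and re-emits over 4πR², so the mean absorbed flux is (1−0.1)·91.40/4 = 20.57 W m⁻².
Balancing against σT⁴: T = (20.57/5.67×10⁻⁸)^(1/4) = 138.0 K.

138 kelvin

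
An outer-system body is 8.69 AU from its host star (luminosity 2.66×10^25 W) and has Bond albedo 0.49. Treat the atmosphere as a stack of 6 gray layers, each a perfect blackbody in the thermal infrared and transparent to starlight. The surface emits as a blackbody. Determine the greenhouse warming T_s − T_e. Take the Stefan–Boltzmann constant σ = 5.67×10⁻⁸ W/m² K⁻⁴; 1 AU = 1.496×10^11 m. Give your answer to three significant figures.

25.7 K

d = 8.69 × 1.496×10^11 m = 1.300×10^12 m.
S = L/(4πd²) = 1.252 W/m².
Top-of-atmosphere balance: σT_e⁴ = S(1−α)/4 = 0.1597 W/m² → T_e = 40.97 K.
Surface: T_s = (7)^¼·T_e = 66.63 K.
So the greenhouse effect raises the surface by 66.63 − 40.97 = 25.67 K.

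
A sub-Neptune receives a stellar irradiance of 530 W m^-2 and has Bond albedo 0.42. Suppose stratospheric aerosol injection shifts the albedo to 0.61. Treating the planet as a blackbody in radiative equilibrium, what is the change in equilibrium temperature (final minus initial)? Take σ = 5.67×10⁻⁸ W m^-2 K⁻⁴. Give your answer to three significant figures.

With α = 0.42, T₁ = 191.9 K.
After:  T₂ = [530.0·0.39/(4σ)]^(1/4) = 173.7 K.
ΔT = T₂ − T₁ = -18.12 K.

-18.1 K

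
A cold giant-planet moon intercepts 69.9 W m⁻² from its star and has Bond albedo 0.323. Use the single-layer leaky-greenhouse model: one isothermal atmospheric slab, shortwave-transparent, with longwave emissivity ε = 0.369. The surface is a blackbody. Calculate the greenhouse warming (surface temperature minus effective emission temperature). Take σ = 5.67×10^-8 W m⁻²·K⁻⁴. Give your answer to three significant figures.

6.29 K

The planet radiates to space at T_e = [S(1−α)/(4σ)]^(1/4) = 120.2 K.
For a single slab of emissivity ε, T_s⁴ = 2T_e⁴/(2−ε); thus T_s = 120.2·(1.226)^(1/4) = 126.5 K.
Greenhouse warming: T_s − T_e = 6.287 K.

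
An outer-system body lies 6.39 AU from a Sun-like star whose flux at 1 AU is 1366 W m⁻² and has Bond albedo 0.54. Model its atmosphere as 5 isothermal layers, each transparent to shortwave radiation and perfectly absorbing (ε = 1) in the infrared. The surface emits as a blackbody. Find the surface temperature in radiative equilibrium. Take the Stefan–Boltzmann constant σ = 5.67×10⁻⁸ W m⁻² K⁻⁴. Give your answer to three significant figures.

Flux at the orbit: S = 1366/(6.39)² = 33.45 W m⁻².
OLR = S(1−α)/4 = 3.847 W m⁻²; the top layer radiates at T_e = 90.76 K.
Layer-by-layer balance gives σT_s⁴ = (N+1)σT_e⁴, so T_s = 6^¼·90.76 = 142.0 K.

142 K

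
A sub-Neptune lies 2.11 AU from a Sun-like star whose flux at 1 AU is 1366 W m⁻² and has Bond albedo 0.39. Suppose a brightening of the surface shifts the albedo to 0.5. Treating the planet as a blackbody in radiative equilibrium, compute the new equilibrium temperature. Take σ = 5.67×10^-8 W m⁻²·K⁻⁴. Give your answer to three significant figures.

Flux at the orbit: S = 1366/(2.11)² = 306.8 W m⁻².
New equilibrium: T₂ = [(1−0.5)·306.8/(4σ)]^(1/4) = 161.3 K.

161 kelvin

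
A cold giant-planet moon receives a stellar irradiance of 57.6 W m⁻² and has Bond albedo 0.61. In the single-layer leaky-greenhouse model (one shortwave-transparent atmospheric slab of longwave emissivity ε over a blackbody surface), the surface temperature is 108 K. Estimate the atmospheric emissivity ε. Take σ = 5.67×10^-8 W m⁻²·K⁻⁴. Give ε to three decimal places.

TOA balance gives T_e = 99.76 K.
Inverting T_s⁴ = 2T_e⁴/(2−ε): (T_e/T_s)⁴ = 0.7280, so ε = 2(1 − 0.7280) = 0.5439.

0.544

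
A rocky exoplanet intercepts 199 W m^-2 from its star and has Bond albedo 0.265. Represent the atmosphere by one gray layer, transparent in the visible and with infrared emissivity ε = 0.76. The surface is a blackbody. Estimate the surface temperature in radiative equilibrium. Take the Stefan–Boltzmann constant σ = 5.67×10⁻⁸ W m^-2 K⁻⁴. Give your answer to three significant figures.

The planet radiates to space at T_e = [S(1−α)/(4σ)]^(1/4) = 159.4 K.
For a single slab of emissivity ε, T_s⁴ = 2T_e⁴/(2−ε); thus T_s = 159.4·(1.613)^(1/4) = 179.6 K.

180 K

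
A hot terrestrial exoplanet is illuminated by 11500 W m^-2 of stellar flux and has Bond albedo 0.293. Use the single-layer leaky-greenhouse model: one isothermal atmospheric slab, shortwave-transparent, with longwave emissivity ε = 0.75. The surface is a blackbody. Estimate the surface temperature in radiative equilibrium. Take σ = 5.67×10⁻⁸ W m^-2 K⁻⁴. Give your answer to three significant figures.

The planet radiates to space at T_e = [S(1−α)/(4σ)]^(1/4) = 435.1 K.
For a single slab of emissivity ε, T_s⁴ = 2T_e⁴/(2−ε); thus T_s = 435.1·(1.6)^(1/4) = 489.4 K.

489 K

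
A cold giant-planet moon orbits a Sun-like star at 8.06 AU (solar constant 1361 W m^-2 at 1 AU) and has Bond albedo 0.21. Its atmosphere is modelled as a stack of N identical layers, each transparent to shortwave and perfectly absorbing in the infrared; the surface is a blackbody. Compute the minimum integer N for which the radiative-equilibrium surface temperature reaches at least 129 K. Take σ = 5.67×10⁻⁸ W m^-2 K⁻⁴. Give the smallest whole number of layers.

3

Flux at the orbit: S = 1361/(8.06)² = 20.95 W m^-2.
Top-of-atmosphere balance: σT_e⁴ = S(1−α)/4 = 4.138 W m^-2 → T_e = 92.43 K.
Since T_s⁴ = (N+1)T_e⁴, we need N ≥ (T_s/T_e)⁴ − 1 = 2.795.
Rounding up, N = 3.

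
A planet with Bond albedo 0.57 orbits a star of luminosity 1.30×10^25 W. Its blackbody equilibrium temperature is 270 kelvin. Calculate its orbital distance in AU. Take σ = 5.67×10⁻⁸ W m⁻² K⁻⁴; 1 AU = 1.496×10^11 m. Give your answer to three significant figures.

0.128 AU

The flux needed for this T is 4σT⁴/(1−0.57) = 2803 W m⁻².
S = L/(4πd²) → d = √(L/4πS) = √(1.30×10^25/(4π·2803)) = 1.921×10^10 m = 0.1284 AU.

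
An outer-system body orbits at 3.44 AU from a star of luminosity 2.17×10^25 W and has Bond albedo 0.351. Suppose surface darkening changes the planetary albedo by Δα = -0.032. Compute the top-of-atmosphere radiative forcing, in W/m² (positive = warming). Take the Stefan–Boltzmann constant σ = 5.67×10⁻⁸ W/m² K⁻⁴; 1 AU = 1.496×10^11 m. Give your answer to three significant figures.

d = 3.44 × 1.496×10^11 m = 5.146×10^11 m.
Flux at the orbit: S = L/(4πd²) = 2.17×10^25/(4π·(5.15×10^11)²) = 6.520 W/m².
TOA radiative forcing: ΔF = −S·Δα/4 = −6.520·(-0.032)/4 = 0.05216 W/m².

0.0522 W/m²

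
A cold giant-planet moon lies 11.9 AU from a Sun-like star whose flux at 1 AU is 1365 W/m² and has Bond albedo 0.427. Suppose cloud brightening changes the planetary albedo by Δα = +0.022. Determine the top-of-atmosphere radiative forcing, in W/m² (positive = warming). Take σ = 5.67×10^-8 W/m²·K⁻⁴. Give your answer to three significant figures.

-0.0530 W/m²

By the inverse-square law, S = 1365/11.9² = 9.639 W/m².
The change in absorbed flux is Δ[S(1−α)/4] = −SΔα/4 = -0.05302 W/m².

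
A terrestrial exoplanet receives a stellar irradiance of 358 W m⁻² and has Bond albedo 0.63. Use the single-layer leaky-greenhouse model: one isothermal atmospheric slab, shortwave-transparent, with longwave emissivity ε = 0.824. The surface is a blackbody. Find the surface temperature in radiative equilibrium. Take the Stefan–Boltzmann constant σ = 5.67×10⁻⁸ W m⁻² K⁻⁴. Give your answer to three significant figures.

178 K

The planet radiates to space at T_e = [S(1−α)/(4σ)]^(1/4) = 155.5 K.
Surface balance with a leaky layer gives σT_s⁴ = σT_e⁴·2/(2−ε), so T_s = T_e·[2/(2−0.824)]^(1/4) = 177.5 K.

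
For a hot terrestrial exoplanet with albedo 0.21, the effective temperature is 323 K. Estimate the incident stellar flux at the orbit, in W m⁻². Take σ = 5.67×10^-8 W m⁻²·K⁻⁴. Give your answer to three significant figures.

From S(1−α)/4 = σT⁴: S = 4σT⁴/(1−α).
σT⁴ = 5.67×10⁻⁸·(323)⁴ = 617.2 W m⁻².
S = 4·617.2/0.79 = 3125 W m⁻².

3120 W m⁻²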